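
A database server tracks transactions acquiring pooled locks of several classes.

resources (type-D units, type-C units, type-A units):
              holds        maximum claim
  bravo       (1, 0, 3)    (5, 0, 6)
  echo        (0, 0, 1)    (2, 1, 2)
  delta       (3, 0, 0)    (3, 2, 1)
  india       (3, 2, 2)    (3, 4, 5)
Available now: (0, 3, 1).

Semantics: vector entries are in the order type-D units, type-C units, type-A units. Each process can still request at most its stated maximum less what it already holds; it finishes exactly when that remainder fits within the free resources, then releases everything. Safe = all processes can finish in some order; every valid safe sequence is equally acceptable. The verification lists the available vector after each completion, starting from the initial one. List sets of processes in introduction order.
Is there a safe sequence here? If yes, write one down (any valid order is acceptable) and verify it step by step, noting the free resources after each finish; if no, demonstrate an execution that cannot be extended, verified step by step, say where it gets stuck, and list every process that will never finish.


UNSAFE — no complete ordering exists.
Key observation: no order helps: past delta, echo, the free pool tops out at (3, 3, 2), below what each blocked process needs in type-A units.
Going as far as possible: delta, echo; after that, nothing fits. Verifying each step:
  pool = (0, 3, 1)
  run delta (needs (0, 2, 1), free (0, 3, 1)); after release of (3, 0, 0) the pool is (3, 3, 1)
  run echo (needs (2, 1, 1), free (3, 3, 1)); after release of (0, 0, 1) the pool is (3, 3, 2)
  blocked: bravo wants (4, 0, 3), pool (3, 3, 2) — not enough type-D units and type-A units
  blocked: india wants (0, 2, 3), pool (3, 3, 2) — not enough type-A units
Never able to finish: bravo and india.


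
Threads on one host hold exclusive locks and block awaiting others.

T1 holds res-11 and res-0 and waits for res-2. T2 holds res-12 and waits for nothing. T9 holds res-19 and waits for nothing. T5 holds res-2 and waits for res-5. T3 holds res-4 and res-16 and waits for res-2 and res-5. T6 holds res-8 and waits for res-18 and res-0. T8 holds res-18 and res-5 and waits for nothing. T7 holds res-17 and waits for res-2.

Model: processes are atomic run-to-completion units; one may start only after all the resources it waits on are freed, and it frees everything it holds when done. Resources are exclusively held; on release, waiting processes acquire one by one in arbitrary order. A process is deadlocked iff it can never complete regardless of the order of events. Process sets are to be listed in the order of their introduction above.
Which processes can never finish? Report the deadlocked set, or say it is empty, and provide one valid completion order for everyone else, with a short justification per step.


No process is deadlocked.
Key observation: the waits form no ring: some process can always run, and its releases unblock the others one by one.
The rest can finish in the order T8, T5, T3, T2, T1, T7, T9, T6.
Verifying each step:
  run T8 (it waits on nothing); releases res-18 and res-5
  T5 waits on res-5 — all released -> runs and releases res-2
  T3 waits on res-2 and res-5 — all released -> runs and releases res-4 and res-16
  run T2 (it waits on nothing); releases res-12
  T1 waits on res-2 — all released -> runs and releases res-11 and res-0
  T7 waits on res-2 — all released -> runs and releases res-17
  run T9 (it waits on nothing); releases res-19
  T6 waits on res-18 and res-0 — all released -> runs and releases res-8


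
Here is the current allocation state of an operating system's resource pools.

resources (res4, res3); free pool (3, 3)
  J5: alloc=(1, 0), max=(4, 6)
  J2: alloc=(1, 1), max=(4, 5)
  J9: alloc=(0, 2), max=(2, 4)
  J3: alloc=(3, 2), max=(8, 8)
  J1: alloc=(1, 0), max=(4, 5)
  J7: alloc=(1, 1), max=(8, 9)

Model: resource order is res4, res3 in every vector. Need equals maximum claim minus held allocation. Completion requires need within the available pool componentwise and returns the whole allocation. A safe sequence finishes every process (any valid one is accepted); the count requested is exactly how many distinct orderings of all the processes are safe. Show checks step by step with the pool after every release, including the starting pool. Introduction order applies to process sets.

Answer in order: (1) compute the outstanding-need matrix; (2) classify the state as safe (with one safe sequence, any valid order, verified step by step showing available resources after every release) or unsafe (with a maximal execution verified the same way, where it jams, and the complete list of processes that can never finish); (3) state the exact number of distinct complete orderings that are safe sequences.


(1) Need matrix, components ordered res4, res3:
  J5: (3, 6)
  J2: (3, 4)
  J9: (2, 2)
  J3: (5, 6)
  J1: (3, 5)
  J7: (7, 8)
(2) SAFE — a valid safe sequence is J9, J2, J5, J1, J3, J7.
Key observation: at J2 the run first touches a limit — (3, 4) against (3, 5), exact on a resource it actually requests.
Verifying each step:
  pool = (3, 3)
  run J9 (needs (2, 2), free (3, 3)); after release of (0, 2) the pool is (3, 5)
  run J2 (needs (3, 4), free (3, 5)); after release of (1, 1) the pool is (4, 6)
  run J5 (needs (3, 6), free (4, 6)); after release of (1, 0) the pool is (5, 6)
  run J1 (needs (3, 5), free (5, 6)); after release of (1, 0) the pool is (6, 6)
  run J3 (needs (5, 6), free (6, 6)); after release of (3, 2) the pool is (9, 8)
  run J7 (needs (7, 8), free (9, 8)); after release of (1, 1) the pool is (10, 9)
(3) Exactly 9 of the possible complete orderings are safe sequences.


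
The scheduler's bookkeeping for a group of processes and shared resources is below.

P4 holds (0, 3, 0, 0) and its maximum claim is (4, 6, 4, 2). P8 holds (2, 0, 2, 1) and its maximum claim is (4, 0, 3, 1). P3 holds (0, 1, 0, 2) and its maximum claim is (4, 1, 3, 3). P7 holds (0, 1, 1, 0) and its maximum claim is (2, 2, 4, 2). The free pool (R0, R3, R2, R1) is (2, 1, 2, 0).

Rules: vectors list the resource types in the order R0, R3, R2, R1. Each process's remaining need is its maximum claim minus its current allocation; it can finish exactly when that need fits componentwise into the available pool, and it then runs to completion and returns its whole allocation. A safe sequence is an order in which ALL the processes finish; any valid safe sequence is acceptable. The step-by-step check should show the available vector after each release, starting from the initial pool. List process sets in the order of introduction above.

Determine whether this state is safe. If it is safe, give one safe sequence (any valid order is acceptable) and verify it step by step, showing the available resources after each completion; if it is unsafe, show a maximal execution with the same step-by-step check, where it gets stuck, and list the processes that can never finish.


SAFE, for example via the order P8, P3, P7, P4.
Key observation: the order's first zero-slack moment is P8 ((2, 0, 1, 0) needed, (2, 1, 2, 0) free — a requested resource with nothing to spare).
Verifying each step:
  pool = (2, 1, 2, 0)
  run P8 (needs (2, 0, 1, 0), free (2, 1, 2, 0)); after release of (2, 0, 2, 1) the pool is (4, 1, 4, 1)
  run P3 (needs (4, 0, 3, 1), free (4, 1, 4, 1)); after release of (0, 1, 0, 2) the pool is (4, 2, 4, 3)
  run P7 (needs (2, 1, 3, 2), free (4, 2, 4, 3)); after release of (0, 1, 1, 0) the pool is (4, 3, 5, 3)
  run P4 (needs (4, 3, 4, 2), free (4, 3, 5, 3)); after release of (0, 3, 0, 0) the pool is (4, 6, 5, 3)


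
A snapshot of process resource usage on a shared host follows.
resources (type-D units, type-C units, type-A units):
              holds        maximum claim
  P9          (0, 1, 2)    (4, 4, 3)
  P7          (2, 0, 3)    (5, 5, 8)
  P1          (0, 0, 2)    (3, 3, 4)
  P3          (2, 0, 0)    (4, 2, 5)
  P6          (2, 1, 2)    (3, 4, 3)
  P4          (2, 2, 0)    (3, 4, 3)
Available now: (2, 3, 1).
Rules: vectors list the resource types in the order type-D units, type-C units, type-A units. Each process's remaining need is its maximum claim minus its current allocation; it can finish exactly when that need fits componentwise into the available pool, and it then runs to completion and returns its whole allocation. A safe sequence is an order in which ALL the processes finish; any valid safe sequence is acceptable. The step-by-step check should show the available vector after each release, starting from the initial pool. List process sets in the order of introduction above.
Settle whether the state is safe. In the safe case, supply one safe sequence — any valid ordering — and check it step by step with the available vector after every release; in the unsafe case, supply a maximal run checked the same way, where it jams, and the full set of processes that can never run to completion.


SAFE, for example via the order P6, P1, P9, P7, P4, P3.
Key observation: the first exact fit in this order is P6 — it needs (1, 3, 1) with (2, 3, 1) free, meeting a requested resource to the last unit.
Step-by-step check:
  pool = (2, 3, 1)
  P6: need (1, 3, 1) fits (2, 3, 1); releases (2, 1, 2), pool now (4, 4, 3)
  P1: need (3, 3, 2) fits (4, 4, 3); releases (0, 0, 2), pool now (4, 4, 5)
  P9: need (4, 3, 1) fits (4, 4, 5); releases (0, 1, 2), pool now (4, 5, 7)
  P7: need (3, 5, 5) fits (4, 5, 7); releases (2, 0, 3), pool now (6, 5, 10)
  P4: need (1, 2, 3) fits (6, 5, 10); releases (2, 2, 0), pool now (8, 7, 10)
  P3: need (2, 2, 5) fits (8, 7, 10); releases (2, 0, 0), pool now (10, 7, 10)


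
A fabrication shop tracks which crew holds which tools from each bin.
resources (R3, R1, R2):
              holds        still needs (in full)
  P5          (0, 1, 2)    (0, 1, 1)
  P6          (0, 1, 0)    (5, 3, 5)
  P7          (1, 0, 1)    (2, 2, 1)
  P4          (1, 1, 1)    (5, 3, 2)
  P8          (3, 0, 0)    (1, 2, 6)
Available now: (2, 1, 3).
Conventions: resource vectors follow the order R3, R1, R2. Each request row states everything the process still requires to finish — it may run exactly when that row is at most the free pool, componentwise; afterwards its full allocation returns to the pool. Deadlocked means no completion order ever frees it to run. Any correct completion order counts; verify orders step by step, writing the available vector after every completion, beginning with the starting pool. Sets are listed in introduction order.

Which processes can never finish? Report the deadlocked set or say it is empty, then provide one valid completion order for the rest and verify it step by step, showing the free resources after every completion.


The deadlocked set is P6 and P4.
Key observation: R1 is the bottleneck — with P5, P7, P8 done the pool holds (6, 2, 6), short of every remaining need.
A valid finishing order for the others: P5, P7, P8. Step-by-step check:
  pool = (2, 1, 3)
  P5 needs (0, 1, 1) <= (2, 1, 3) -> finishes; pool += (0, 1, 2) = (2, 2, 5)
  P7 needs (2, 2, 1) <= (2, 2, 5) -> finishes; pool += (1, 0, 1) = (3, 2, 6)
  P8 needs (1, 2, 6) <= (3, 2, 6) -> finishes; pool += (3, 0, 0) = (6, 2, 6)
The stuck group stays short no matter what:
  blocked: P6 wants (5, 3, 5), pool (6, 2, 6) — not enough R1
  blocked: P4 wants (5, 3, 2), pool (6, 2, 6) — not enough R1


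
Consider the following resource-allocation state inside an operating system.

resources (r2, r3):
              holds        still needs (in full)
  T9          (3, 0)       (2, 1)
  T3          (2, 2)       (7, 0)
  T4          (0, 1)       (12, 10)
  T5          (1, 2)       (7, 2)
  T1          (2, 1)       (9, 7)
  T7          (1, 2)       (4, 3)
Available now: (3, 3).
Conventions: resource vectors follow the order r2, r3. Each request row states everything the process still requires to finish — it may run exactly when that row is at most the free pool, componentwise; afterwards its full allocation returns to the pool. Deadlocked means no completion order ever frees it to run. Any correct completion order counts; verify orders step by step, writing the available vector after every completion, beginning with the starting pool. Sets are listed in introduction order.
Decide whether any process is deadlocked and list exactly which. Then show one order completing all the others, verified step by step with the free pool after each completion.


The deadlocked set is empty.
Key observation: beginning at T9, releases accumulate fast enough that every process eventually fits.
The rest can finish in the order T9, T7, T5, T3, T1, T4. Verifying each step:
  pool = (3, 3)
  T9 needs (2, 1) <= (3, 3) -> finishes; pool += (3, 0) = (6, 3)
  T7 needs (4, 3) <= (6, 3) -> finishes; pool += (1, 2) = (7, 5)
  T5 needs (7, 2) <= (7, 5) -> finishes; pool += (1, 2) = (8, 7)
  T3 needs (7, 0) <= (8, 7) -> finishes; pool += (2, 2) = (10, 9)
  T1 needs (9, 7) <= (10, 9) -> finishes; pool += (2, 1) = (12, 10)
  T4 needs (12, 10) <= (12, 10) -> finishes; pool += (0, 1) = (12, 11)


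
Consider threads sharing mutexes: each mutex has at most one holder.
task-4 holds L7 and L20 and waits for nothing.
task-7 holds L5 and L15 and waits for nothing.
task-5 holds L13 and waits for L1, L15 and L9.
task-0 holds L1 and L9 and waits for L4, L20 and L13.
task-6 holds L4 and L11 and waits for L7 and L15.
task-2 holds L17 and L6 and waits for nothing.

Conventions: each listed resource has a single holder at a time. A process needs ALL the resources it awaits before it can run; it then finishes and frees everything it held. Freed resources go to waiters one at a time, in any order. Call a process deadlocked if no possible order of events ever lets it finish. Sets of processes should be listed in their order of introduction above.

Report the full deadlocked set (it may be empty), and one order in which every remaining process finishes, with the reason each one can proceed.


The deadlocked set is task-5 and task-0.
Key observation: the loop task-5 -> task-0 -> task-5 blocks itself forever; no other process is dragged down with it.
A valid finishing order for the others: task-4, task-2, task-7, task-6.
Check, step by step:
  task-4 waits on nothing -> runs at once and releases L7 and L20
  task-2 waits on nothing -> runs at once and releases L17 and L6
  task-7 waits on nothing -> runs at once and releases L5 and L15
  task-6: everything it awaited (L7 and L15) is free; runs, freeing L4 and L11


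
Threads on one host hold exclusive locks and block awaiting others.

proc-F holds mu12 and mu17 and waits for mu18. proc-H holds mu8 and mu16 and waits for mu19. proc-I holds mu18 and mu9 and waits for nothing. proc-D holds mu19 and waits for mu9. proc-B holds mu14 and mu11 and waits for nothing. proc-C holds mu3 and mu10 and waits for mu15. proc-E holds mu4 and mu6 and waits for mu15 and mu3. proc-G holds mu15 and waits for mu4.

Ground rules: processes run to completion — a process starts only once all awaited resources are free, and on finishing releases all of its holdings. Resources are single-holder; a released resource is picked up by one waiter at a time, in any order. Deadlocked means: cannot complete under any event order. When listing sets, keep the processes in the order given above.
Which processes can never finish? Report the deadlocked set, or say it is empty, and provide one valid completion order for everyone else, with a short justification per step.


Deadlocked set: proc-C, proc-E and proc-G.
Key observation: nobody on the ring proc-C -> proc-G -> proc-E -> proc-C can start until another member finishes, which never happens; no other process is dragged down with it.
One completion order for the rest: proc-B, proc-I, proc-D, proc-F, proc-H.
Step-by-step check:
  proc-B: no waits; runs immediately, freeing mu14 and mu11
  proc-I: no waits; runs immediately, freeing mu18 and mu9
  run proc-D (all its waits — mu9 — are resolved); releases mu19
  run proc-F (all its waits — mu18 — are resolved); releases mu12 and mu17
  run proc-H (all its waits — mu19 — are resolved); releases mu8 and mu16


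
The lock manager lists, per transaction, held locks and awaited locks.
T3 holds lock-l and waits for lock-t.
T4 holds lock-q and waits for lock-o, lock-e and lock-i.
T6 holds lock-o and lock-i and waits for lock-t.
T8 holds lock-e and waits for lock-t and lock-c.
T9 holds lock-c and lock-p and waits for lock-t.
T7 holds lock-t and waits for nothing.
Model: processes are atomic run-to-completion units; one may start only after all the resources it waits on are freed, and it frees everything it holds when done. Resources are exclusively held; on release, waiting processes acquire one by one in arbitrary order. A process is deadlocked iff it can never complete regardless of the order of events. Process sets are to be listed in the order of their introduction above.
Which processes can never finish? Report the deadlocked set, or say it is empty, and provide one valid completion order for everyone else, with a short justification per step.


Nothing here is deadlocked.
Key observation: there is no circular wait here — follow any chain and it reaches a process that is free to run now.
The rest can finish in the order T7, T9, T6, T8, T4, T3.
Check, step by step:
  T7 waits on nothing -> runs at once and releases lock-t
  run T9 (all its waits — lock-t — are resolved); releases lock-c and lock-p
  run T6 (all its waits — lock-t — are resolved); releases lock-o and lock-i
  run T8 (all its waits — lock-t and lock-c — are resolved); releases lock-e
  run T4 (all its waits — lock-o, lock-e and lock-i — are resolved); releases lock-q
  run T3 (all its waits — lock-t — are resolved); releases lock-l


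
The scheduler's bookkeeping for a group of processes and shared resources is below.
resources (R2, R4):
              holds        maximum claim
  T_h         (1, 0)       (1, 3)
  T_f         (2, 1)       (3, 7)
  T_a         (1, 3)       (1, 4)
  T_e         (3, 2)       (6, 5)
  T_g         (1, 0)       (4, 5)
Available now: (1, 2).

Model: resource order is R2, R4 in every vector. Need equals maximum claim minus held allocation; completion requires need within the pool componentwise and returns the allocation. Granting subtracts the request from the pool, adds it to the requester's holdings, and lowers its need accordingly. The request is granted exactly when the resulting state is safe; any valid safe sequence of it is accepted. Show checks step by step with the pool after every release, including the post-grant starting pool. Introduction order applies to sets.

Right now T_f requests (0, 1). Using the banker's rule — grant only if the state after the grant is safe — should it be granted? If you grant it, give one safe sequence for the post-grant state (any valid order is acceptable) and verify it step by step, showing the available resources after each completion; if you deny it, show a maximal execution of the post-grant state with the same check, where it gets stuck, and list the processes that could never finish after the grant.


GRANT — the state after the grant stays safe, e.g. via T_a, T_h, T_e, T_g, T_f.
Key observation: even at the reduced pool (1, 1), T_a fits immediately, so safety survives the grant.
Step-by-step check of the post-grant state:
  pool = (1, 1)
  T_a needs (0, 1) <= (1, 1) -> finishes; pool += (1, 3) = (2, 4)
  T_h needs (0, 3) <= (2, 4) -> finishes; pool += (1, 0) = (3, 4)
  T_e needs (3, 3) <= (3, 4) -> finishes; pool += (3, 2) = (6, 6)
  T_g needs (3, 5) <= (6, 6) -> finishes; pool += (1, 0) = (7, 6)
  T_f needs (1, 5) <= (7, 6) -> finishes; pool += (2, 2) = (9, 8)


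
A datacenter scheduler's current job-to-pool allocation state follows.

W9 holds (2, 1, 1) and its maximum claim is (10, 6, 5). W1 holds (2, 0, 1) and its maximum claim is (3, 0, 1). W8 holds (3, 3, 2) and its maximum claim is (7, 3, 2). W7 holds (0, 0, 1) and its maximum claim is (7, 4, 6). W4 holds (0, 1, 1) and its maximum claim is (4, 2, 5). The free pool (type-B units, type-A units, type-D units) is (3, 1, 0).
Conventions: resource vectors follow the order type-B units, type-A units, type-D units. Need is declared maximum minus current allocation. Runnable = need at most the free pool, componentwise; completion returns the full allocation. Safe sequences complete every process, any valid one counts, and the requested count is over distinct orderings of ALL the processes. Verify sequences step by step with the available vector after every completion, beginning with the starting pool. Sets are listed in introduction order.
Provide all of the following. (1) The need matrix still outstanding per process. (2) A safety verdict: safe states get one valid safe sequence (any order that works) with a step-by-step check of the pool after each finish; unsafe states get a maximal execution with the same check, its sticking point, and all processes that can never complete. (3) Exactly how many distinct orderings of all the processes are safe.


(1) Need matrix, components ordered type-B units, type-A units, type-D units:
  W9: (8, 5, 4)
  W1: (1, 0, 0)
  W8: (4, 0, 0)
  W7: (7, 4, 5)
  W4: (4, 1, 4)
(2) UNSAFE — no complete ordering exists.
Key observation: no order helps: past W1, W8, the free pool tops out at (8, 4, 3), below what each blocked process needs in type-D units.
The run W1, W8 cannot be extended any further. Check, step by step:
  pool = (3, 1, 0)
  W1 needs (1, 0, 0) <= (3, 1, 0) -> finishes; pool += (2, 0, 1) = (5, 1, 1)
  W8 needs (4, 0, 0) <= (5, 1, 1) -> finishes; pool += (3, 3, 2) = (8, 4, 3)
  W9 still needs (8, 5, 4) but only (8, 4, 3) is free — short on type-A units and type-D units
  W7 still needs (7, 4, 5) but only (8, 4, 3) is free — short on type-D units
  W4 still needs (4, 1, 4) but only (8, 4, 3) is free — short on type-D units
Permanently blocked: W9, W7 and W4.
(3) Exactly 0 of the possible complete orderings are safe sequences.


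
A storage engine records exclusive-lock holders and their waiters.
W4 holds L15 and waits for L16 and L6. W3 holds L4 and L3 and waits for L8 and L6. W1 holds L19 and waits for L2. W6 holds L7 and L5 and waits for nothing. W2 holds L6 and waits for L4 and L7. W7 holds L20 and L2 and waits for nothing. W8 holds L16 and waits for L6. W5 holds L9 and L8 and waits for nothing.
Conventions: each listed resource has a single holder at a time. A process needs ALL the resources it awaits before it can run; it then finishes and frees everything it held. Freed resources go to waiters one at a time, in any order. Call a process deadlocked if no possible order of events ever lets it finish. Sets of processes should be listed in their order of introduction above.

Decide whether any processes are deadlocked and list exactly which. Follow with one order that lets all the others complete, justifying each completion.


Deadlocked: W4, W3, W2 and W8.
Key observation: the wait chain closes on itself along W2 -> W3 -> W2; W4 and W8 wait into the deadlock from upstream.
The rest can finish in the order W6, W7, W5, W1.
Check, step by step:
  W6 waits on nothing -> runs at once and releases L7 and L5
  W7 waits on nothing -> runs at once and releases L20 and L2
  W5 waits on nothing -> runs at once and releases L9 and L8
  run W1 (all its waits — L2 — are resolved); releases L19


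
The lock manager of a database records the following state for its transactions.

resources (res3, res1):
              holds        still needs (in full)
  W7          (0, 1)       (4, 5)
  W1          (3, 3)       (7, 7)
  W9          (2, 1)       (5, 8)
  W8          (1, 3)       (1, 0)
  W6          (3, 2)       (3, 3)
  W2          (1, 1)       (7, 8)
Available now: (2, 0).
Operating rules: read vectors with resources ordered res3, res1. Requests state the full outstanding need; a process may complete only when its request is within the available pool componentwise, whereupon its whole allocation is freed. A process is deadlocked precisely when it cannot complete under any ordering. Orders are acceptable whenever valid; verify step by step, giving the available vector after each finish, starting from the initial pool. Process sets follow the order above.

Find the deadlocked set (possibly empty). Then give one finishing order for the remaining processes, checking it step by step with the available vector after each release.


The deadlocked set is W1, W9 and W2.
Key observation: res1 is the bottleneck — with W8, W6, W7 done the pool holds (6, 6), short of every remaining need.
The rest can finish in the order W8, W6, W7. Step-by-step check:
  pool = (2, 0)
  W8 needs (1, 0) <= (2, 0) -> finishes; pool += (1, 3) = (3, 3)
  W6 needs (3, 3) <= (3, 3) -> finishes; pool += (3, 2) = (6, 5)
  W7 needs (4, 5) <= (6, 5) -> finishes; pool += (0, 1) = (6, 6)
None of the blocked processes ever fits:
  W1 still needs (7, 7) but only (6, 6) is free — short on res3 and res1
  W9 still needs (5, 8) but only (6, 6) is free — short on res1
  W2 still needs (7, 8) but only (6, 6) is free — short on res3 and res1


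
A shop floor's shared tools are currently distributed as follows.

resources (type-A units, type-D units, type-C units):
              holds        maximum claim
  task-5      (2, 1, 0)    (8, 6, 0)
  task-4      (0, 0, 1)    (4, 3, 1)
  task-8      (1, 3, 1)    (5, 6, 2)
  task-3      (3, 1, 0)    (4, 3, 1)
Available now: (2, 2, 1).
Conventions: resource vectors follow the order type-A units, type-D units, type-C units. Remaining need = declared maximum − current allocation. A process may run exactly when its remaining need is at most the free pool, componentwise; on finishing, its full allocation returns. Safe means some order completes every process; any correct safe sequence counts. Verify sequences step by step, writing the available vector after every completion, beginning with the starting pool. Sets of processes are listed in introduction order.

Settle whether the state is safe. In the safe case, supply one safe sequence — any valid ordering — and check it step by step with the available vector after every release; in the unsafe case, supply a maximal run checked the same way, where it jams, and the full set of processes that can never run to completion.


The state is SAFE; one workable sequence: task-3, task-8, task-5, task-4.
Key observation: the order's first zero-slack moment is task-3 ((1, 2, 1) needed, (2, 2, 1) free — a requested resource with nothing to spare).
Check, step by step:
  pool = (2, 2, 1)
  run task-3 (needs (1, 2, 1), free (2, 2, 1)); after release of (3, 1, 0) the pool is (5, 3, 1)
  run task-8 (needs (4, 3, 1), free (5, 3, 1)); after release of (1, 3, 1) the pool is (6, 6, 2)
  run task-5 (needs (6, 5, 0), free (6, 6, 2)); after release of (2, 1, 0) the pool is (8, 7, 2)
  run task-4 (needs (4, 3, 0), free (8, 7, 2)); after release of (0, 0, 1) the pool is (8, 7, 3)


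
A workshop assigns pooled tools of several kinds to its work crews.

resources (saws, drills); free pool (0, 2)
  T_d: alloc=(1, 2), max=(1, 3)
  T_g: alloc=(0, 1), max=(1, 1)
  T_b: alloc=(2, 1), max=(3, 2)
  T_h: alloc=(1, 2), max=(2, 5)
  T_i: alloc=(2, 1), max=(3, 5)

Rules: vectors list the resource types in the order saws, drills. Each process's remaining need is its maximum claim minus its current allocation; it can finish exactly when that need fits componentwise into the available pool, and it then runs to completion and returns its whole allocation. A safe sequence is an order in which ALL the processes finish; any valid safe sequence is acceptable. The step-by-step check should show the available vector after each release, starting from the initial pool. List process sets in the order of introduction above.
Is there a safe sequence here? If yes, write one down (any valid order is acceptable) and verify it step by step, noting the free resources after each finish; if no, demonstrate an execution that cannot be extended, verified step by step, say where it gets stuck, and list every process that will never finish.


SAFE, for example via the order T_d, T_h, T_g, T_b, T_i.
Key observation: the first exact fit in this order is T_h — it needs (1, 3) with (1, 4) free, meeting a requested resource to the last unit.
Check, step by step:
  pool = (0, 2)
  T_d: need (0, 1) fits (0, 2); releases (1, 2), pool now (1, 4)
  T_h: need (1, 3) fits (1, 4); releases (1, 2), pool now (2, 6)
  T_g: need (1, 0) fits (2, 6); releases (0, 1), pool now (2, 7)
  T_b: need (1, 1) fits (2, 7); releases (2, 1), pool now (4, 8)
  T_i: need (1, 4) fits (4, 8); releases (2, 1), pool now (6, 9)


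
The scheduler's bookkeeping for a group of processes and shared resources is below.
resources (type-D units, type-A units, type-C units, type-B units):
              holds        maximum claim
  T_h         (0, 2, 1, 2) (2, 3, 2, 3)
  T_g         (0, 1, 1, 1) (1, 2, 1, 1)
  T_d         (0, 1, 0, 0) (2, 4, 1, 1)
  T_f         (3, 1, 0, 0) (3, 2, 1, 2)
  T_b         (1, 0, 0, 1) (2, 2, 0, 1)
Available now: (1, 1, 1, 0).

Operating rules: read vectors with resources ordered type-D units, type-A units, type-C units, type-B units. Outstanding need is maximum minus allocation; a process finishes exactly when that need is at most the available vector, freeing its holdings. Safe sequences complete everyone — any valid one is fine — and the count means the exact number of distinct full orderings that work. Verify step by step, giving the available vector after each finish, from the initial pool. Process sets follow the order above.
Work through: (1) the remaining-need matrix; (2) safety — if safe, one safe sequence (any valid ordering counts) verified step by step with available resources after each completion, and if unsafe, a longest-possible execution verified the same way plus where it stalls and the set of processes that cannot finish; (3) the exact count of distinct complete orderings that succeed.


(1) Need matrix, components ordered type-D units, type-A units, type-C units, type-B units:
  T_h: (2, 1, 1, 1)
  T_g: (1, 1, 0, 0)
  T_d: (2, 3, 1, 1)
  T_f: (0, 1, 1, 2)
  T_b: (1, 2, 0, 0)
(2) SAFE — a valid safe sequence is T_g, T_b, T_h, T_d, T_f.
Key observation: the first exact fit in this order is T_g — it needs (1, 1, 0, 0) with (1, 1, 1, 0) free, meeting a requested resource to the last unit.
Walking it through:
  pool = (1, 1, 1, 0)
  T_g needs (1, 1, 0, 0) <= (1, 1, 1, 0) -> finishes; pool += (0, 1, 1, 1) = (1, 2, 2, 1)
  T_b needs (1, 2, 0, 0) <= (1, 2, 2, 1) -> finishes; pool += (1, 0, 0, 1) = (2, 2, 2, 2)
  T_h needs (2, 1, 1, 1) <= (2, 2, 2, 2) -> finishes; pool += (0, 2, 1, 2) = (2, 4, 3, 4)
  T_d needs (2, 3, 1, 1) <= (2, 4, 3, 4) -> finishes; pool += (0, 1, 0, 0) = (2, 5, 3, 4)
  T_f needs (0, 1, 1, 2) <= (2, 5, 3, 4) -> finishes; pool += (3, 1, 0, 0) = (5, 6, 3, 4)
(3) The exact count: 4 of the possible complete orderings are safe sequences.


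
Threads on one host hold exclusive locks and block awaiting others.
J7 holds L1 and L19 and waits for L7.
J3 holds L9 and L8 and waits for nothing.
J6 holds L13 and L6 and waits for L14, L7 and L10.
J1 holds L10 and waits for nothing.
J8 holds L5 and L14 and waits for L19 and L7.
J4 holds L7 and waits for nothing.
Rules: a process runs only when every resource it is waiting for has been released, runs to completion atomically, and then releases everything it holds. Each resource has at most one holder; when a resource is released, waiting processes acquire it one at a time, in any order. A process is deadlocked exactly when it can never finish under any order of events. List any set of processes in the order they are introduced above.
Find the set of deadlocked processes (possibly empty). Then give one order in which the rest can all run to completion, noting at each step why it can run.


No process is deadlocked.
Key observation: every chain of waits terminates; starting from the processes that wait on nothing, all the rest unlock in turn.
One completion order for the rest: J4, J7, J8, J1, J3, J6.
Verifying each step:
  J4: no waits; runs immediately, freeing L7
  J7 waits on L7 — all released -> runs and releases L1 and L19
  J8 waits on L19 and L7 — all released -> runs and releases L5 and L14
  J1: no waits; runs immediately, freeing L10
  J3: no waits; runs immediately, freeing L9 and L8
  J6 waits on L14, L7 and L10 — all released -> runs and releases L13 and L6


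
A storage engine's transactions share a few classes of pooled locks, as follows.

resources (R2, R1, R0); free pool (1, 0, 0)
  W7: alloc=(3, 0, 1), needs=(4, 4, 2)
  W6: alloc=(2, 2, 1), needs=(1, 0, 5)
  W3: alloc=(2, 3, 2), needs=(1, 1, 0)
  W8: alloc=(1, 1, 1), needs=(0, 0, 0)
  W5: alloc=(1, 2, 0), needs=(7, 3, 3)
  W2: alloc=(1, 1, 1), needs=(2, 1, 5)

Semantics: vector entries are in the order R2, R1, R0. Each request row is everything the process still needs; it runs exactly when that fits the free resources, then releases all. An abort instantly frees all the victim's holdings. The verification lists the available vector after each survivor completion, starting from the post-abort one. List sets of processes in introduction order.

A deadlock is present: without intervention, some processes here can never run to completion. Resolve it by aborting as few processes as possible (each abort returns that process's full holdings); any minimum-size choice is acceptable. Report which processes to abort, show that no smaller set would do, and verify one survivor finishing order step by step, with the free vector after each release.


The answer: abort W2.
Key observation: before aborting W2, W6 was permanently blocked — no order could ever run it; afterwards it completes at step 4.
Minimality: the empty abort set fails — the state is deadlocked as it stands.
Survivors finish in the order: W3, W8, W7, W6, W5. Check, step by step (pool after the aborts first):
  pool = (2, 1, 1)
  W3 needs (1, 1, 0) <= (2, 1, 1) -> finishes; pool += (2, 3, 2) = (4, 4, 3)
  W8 needs (0, 0, 0) <= (4, 4, 3) -> finishes; pool += (1, 1, 1) = (5, 5, 4)
  W7 needs (4, 4, 2) <= (5, 5, 4) -> finishes; pool += (3, 0, 1) = (8, 5, 5)
  W6 needs (1, 0, 5) <= (8, 5, 5) -> finishes; pool += (2, 2, 1) = (10, 7, 6)
  W5 needs (7, 3, 3) <= (10, 7, 6) -> finishes; pool += (1, 2, 0) = (11, 9, 6)


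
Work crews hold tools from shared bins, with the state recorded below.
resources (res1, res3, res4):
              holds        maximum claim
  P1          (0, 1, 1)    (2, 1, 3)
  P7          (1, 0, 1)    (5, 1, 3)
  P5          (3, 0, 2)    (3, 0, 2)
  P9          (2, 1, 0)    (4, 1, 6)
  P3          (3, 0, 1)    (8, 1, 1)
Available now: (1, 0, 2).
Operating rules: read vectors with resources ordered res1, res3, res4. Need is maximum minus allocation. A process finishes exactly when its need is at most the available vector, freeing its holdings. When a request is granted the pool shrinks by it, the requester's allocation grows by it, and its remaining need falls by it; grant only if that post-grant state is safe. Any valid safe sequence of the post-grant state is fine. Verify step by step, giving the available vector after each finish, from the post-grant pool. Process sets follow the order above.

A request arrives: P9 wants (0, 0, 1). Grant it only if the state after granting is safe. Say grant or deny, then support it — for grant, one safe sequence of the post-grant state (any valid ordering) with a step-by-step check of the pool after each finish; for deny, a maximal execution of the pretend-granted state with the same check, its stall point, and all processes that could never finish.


GRANT — the state after the grant stays safe, e.g. via P5, P1, P7, P3, P9.
Key observation: (1, 0, 1) free after granting still covers P5 first, and each release covers the next.
Verifying the post-grant state step by step:
  pool = (1, 0, 1)
  P5 needs (0, 0, 0) <= (1, 0, 1) -> finishes; pool += (3, 0, 2) = (4, 0, 3)
  P1 needs (2, 0, 2) <= (4, 0, 3) -> finishes; pool += (0, 1, 1) = (4, 1, 4)
  P7 needs (4, 1, 2) <= (4, 1, 4) -> finishes; pool += (1, 0, 1) = (5, 1, 5)
  P3 needs (5, 1, 0) <= (5, 1, 5) -> finishes; pool += (3, 0, 1) = (8, 1, 6)
  P9 needs (2, 0, 5) <= (8, 1, 6) -> finishes; pool += (2, 1, 1) = (10, 2, 7)


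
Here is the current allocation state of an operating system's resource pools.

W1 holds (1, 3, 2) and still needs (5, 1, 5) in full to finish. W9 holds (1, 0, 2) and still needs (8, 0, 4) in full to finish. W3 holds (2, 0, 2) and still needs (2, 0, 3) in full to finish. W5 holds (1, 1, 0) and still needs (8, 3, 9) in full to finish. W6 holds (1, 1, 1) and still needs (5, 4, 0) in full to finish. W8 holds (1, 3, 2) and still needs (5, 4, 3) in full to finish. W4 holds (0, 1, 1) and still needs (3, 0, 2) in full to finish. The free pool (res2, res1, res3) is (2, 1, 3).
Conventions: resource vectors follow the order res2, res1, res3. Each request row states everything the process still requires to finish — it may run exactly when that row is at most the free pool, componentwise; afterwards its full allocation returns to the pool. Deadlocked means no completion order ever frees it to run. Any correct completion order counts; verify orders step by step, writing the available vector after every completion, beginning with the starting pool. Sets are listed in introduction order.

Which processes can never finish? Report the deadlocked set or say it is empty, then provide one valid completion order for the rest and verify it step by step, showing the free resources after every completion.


Deadlocked set: W1, W9, W5, W6 and W8.
Key observation: once W3, W4 finish, the pool peaks at (4, 2, 6) — and every remaining process still needs more res2 than that.
One completion order for the rest: W3, W4. Verifying each step:
  pool = (2, 1, 3)
  W3: need (2, 0, 3) fits (2, 1, 3); releases (2, 0, 2), pool now (4, 1, 5)
  W4: need (3, 0, 2) fits (4, 1, 5); releases (0, 1, 1), pool now (4, 2, 6)
The blocked processes can never fit:
  W1 still needs (5, 1, 5) but only (4, 2, 6) is free — short on res2
  W9 still needs (8, 0, 4) but only (4, 2, 6) is free — short on res2
  W5 still needs (8, 3, 9) but only (4, 2, 6) is free — short on res2, res1 and res3
  W6 still needs (5, 4, 0) but only (4, 2, 6) is free — short on res2 and res1
  W8 still needs (5, 4, 3) but only (4, 2, 6) is free — short on res2 and res1


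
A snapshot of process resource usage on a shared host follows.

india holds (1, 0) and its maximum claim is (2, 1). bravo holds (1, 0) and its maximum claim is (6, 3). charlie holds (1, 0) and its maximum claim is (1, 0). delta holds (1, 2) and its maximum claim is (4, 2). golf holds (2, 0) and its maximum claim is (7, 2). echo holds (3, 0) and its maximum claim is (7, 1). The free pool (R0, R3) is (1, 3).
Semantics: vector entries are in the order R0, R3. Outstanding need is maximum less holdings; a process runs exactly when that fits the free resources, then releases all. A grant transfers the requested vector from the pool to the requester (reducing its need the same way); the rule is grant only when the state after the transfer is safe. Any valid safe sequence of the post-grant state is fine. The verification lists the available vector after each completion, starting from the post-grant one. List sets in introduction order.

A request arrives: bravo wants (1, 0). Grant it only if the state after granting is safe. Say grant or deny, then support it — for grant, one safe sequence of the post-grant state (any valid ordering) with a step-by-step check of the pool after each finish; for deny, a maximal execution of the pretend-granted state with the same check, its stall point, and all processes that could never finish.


DENY — the pretend-granted state is unsafe.
Key observation: no order helps: past charlie, india, the free pool tops out at (2, 3), below what each blocked process needs in R0.
Pretend the grant happened; the run charlie, india goes as far as possible. Walking it through:
  pool = (0, 3)
  charlie: need (0, 0) fits (0, 3); releases (1, 0), pool now (1, 3)
  india: need (1, 1) fits (1, 3); releases (1, 0), pool now (2, 3)
  blocked: bravo wants (4, 3), pool (2, 3) — not enough R0
  blocked: delta wants (3, 0), pool (2, 3) — not enough R0
  blocked: golf wants (5, 2), pool (2, 3) — not enough R0
  blocked: echo wants (4, 1), pool (2, 3) — not enough R0
Post-grant, the permanently blocked set is bravo, delta, golf and echo.
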